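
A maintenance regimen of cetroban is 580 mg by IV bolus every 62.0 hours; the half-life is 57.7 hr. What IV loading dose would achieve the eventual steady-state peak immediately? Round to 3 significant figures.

1100 mg

k = ln 2 / 57.7 = 0.01201 hr⁻¹
Accumulation ratio R = 1 / (1 − e^(−kτ)) = 1 / (1 − e^(−0.01201×62.0)) = 1 / (1 − 0.4748) = 1.904
Loading dose = maintenance dose × R = 580 × 1.904 ≈ 1100 mg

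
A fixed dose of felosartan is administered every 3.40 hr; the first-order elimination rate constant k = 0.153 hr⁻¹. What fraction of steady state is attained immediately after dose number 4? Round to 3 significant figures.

0.875

f_n = 1 − e^(−nkτ) = 1 − e^(−4 × 0.1530 × 3.40) = 1 − e^(−2.081) = 1 − 0.1248 ≈ 0.875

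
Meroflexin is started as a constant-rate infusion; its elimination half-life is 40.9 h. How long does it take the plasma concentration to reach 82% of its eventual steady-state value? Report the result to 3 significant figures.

101 hours

k = ln 2 / 40.9 = 0.01695 h⁻¹
f = 1 − e^(−kt)  ⇒  t = −ln(1 − f) / k
t = −ln(1 − 0.82) / 0.01695 = 1.715 / 0.01695 ≈ 101 hours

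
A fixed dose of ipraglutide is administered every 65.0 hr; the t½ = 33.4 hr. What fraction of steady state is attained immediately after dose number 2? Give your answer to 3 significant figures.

0.933

k = ln 2 / 33.4 = 0.02075 hr⁻¹
f_n = 1 − e^(−nkτ) = 1 − e^(−2 × 0.02075 × 65.0) = 1 − e^(−2.698) = 1 − 0.06735 ≈ 0.933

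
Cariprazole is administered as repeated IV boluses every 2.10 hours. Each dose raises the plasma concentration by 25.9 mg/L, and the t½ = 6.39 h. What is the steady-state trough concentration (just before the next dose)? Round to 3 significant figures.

k = ln 2 / 6.39 = 0.1085 h⁻¹
Fraction remaining after one interval: e^(−kτ) = e^(−0.1085 × 2.10) = 0.7963
R = 1 / (1 − 0.7963) = 4.909
Css,max = 25.9 × 4.909 = 127.1 mg/L
Css,min = Css,max × e^(−kτ) = 127.1 × 0.7963 ≈ 101 mg/L

101 mg/L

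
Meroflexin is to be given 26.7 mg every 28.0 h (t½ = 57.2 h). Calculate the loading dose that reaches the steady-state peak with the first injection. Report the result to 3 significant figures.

92.8 mg

k = ln 2 / 57.2 = 0.01212 h⁻¹
Accumulation ratio R = 1 / (1 − e^(−kτ)) = 1 / (1 − e^(−0.01212×28.0)) = 1 / (1 − 0.7123) = 3.475
Loading dose = maintenance dose × R = 26.7 × 3.475 ≈ 92.8 mg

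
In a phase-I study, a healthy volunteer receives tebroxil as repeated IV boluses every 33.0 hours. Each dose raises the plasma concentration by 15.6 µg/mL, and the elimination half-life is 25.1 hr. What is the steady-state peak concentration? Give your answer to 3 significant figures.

k = ln 2 / 25.1 = 0.02762 hr⁻¹
Fraction remaining after one interval: e^(−kτ) = e^(−0.02762 × 33.0) = 0.4020
R = 1 / (1 − 0.4020) = 1.672
Css,max = 15.6 × 1.672 ≈ 26.1 µg/mL

26.1 µg/mL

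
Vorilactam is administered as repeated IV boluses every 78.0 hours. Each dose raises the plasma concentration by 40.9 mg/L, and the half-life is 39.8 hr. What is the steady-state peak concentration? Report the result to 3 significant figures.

55.1 mg/L

k = ln 2 / 39.8 = 0.01742 hr⁻¹
Fraction remaining after one interval: e^(−kτ) = e^(−0.01742 × 78.0) = 0.2571
R = 1 / (1 − 0.2571) = 1.346
Css,max = 40.9 × 1.346 ≈ 55.1 mg/L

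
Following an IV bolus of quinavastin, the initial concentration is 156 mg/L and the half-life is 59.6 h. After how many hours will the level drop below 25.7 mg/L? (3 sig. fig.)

155 hours

k = ln 2 / 59.6 = 0.01163 h⁻¹
C(t) = C₀ e^(−kt)  ⇒  t = ln(C₀/C) / k
t = ln(156/25.7) / 0.01163 = 1.803 / 0.01163 ≈ 155 hours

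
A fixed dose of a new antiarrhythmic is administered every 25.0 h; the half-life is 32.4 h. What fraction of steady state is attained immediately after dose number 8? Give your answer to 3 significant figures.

0.986

k = ln 2 / 32.4 = 0.02139 h⁻¹
f_n = 1 − e^(−nkτ) = 1 − e^(−8 × 0.02139 × 25.0) = 1 − e^(−4.279) = 1 − 0.01386 ≈ 0.986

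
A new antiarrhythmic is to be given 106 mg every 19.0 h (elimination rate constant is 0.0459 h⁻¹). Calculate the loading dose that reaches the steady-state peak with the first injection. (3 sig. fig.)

Accumulation ratio R = 1 / (1 − e^(−kτ)) = 1 / (1 − e^(−0.04590×19.0)) = 1 / (1 − 0.4181) = 1.718
Loading dose = maintenance dose × R = 106 × 1.718 ≈ 182 mg

182 mg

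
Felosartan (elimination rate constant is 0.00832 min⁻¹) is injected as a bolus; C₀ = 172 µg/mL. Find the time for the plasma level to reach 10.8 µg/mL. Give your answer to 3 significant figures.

C(t) = C₀ e^(−kt)  ⇒  t = ln(C₀/C) / k
t = ln(172/10.8) / 0.008320 = 2.768 / 0.008320 ≈ 333 minutes

333 minutes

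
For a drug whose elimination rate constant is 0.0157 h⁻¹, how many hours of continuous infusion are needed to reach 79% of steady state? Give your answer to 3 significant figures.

99.4 hours

f = 1 − e^(−kt)  ⇒  t = −ln(1 − f) / k
t = −ln(1 − 0.79) / 0.01570 = 1.561 / 0.01570 ≈ 99.4 hours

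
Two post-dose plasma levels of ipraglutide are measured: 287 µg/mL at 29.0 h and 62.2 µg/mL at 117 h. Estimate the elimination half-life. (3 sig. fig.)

k = ln(C₁/C₂) / (t₂ − t₁) = ln(287/62.2) / (117 − 29.0)
  = 1.529 / 88.00 = 0.01738 h⁻¹
t½ = ln 2 / k = ln 2 / 0.01738 ≈ 39.9 hours

39.9 hours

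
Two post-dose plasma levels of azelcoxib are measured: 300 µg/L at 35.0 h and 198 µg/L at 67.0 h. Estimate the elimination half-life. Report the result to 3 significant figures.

53.4 hours

k = ln(C₁/C₂) / (t₂ − t₁) = ln(300/198) / (67.0 − 35.0)
  = 0.4155 / 32.00 = 0.01298 h⁻¹
t½ = ln 2 / k = ln 2 / 0.01298 ≈ 53.4 hours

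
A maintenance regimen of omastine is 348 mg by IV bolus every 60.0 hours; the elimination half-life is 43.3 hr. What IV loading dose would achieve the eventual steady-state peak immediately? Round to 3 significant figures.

k = ln 2 / 43.3 = 0.01601 hr⁻¹
Accumulation ratio R = 1 / (1 − e^(−kτ)) = 1 / (1 − e^(−0.01601×60.0)) = 1 / (1 − 0.3827) = 1.620
Loading dose = maintenance dose × R = 348 × 1.620 ≈ 564 mg

564 mg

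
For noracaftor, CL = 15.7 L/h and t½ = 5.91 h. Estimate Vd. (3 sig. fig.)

k = ln 2 / t½ = ln 2 / 5.91 = 0.1173 h⁻¹
V = CL / k = 15.7 / 0.1173 ≈ 134 L

134 L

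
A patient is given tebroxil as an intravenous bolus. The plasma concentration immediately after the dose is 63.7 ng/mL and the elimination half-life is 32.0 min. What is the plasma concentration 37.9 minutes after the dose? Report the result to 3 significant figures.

28.0 ng/mL

k = ln 2 / 32.0 = 0.02166 min⁻¹
37.9 min is 1.184 half-lives, so C = 63.7 × (1/2)^1.184 = 63.7 × 0.4400 ≈ 28.0 ng/mL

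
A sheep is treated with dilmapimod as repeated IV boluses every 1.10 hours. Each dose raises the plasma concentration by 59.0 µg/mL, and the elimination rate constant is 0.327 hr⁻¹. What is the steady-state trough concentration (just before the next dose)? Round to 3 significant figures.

136 µg/mL

Fraction remaining after one interval: e^(−kτ) = e^(−0.3270 × 1.10) = 0.6979
R = 1 / (1 − 0.6979) = 3.310
Css,max = 59.0 × 3.310 = 195.3 µg/mL
Css,min = Css,max × e^(−kτ) = 195.3 × 0.6979 ≈ 136 µg/mL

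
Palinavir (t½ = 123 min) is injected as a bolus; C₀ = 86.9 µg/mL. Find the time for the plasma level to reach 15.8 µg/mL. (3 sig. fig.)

k = ln 2 / 123 = 0.005635 min⁻¹
C(t) = C₀ e^(−kt)  ⇒  t = ln(C₀/C) / k
t = ln(86.9/15.8) / 0.005635 = 1.705 / 0.005635 ≈ 303 minutes

303 minutes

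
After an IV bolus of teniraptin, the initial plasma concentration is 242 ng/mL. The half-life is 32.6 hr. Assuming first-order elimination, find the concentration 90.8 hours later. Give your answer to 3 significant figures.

35.1 ng/mL

k = ln 2 / 32.6 = 0.02126 hr⁻¹
90.8 hr is 2.785 half-lives, so C = 242 × (1/2)^2.785 = 242 × 0.1451 ≈ 35.1 ng/mL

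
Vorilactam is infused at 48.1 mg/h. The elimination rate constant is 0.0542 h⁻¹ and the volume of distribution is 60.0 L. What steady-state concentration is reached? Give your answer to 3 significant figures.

CL = k · V = 0.0542 × 60.0 = 3.252 L/h
Css = rate / CL = 48.1 / 3.252 ≈ 14.8 µg/mL

14.8 µg/mL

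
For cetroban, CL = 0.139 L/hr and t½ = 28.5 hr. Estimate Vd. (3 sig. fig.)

5.72 L

k = ln 2 / t½ = ln 2 / 28.5 = 0.02432 hr⁻¹
V = CL / k = 0.139 / 0.02432 ≈ 5.72 L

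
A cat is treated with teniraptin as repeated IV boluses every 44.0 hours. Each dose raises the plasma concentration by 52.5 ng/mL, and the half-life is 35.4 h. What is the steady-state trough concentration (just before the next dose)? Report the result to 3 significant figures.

k = ln 2 / 35.4 = 0.01958 h⁻¹
Fraction remaining after one interval: e^(−kτ) = e^(−0.01958 × 44.0) = 0.4225
R = 1 / (1 − 0.4225) = 1.732
Css,max = 52.5 × 1.732 = 90.91 ng/mL
Css,min = Css,max × e^(−kτ) = 90.91 × 0.4225 ≈ 38.4 ng/mL

38.4 ng/mL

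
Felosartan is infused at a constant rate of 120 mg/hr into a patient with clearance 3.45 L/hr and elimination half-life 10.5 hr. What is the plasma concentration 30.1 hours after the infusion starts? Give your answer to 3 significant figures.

30.0 mg/L

Css = rate / CL = 120 / 3.45 = 34.78 mg/L
k = ln 2 / 10.5 = 0.06601 hr⁻¹
C(t) = Css (1 − e^(−kt)) = 34.78 × (1 − e^(−1.987)) = 34.78 × 0.8629 ≈ 30.0 mg/L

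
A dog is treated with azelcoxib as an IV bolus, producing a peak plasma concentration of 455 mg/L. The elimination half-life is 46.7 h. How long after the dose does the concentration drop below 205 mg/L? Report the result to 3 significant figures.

k = ln 2 / 46.7 = 0.01484 h⁻¹
C(t) = C₀ e^(−kt)  ⇒  t = ln(C₀/C) / k
t = ln(455/205) / 0.01484 = 0.7973 / 0.01484 ≈ 53.7 hours

53.7 hours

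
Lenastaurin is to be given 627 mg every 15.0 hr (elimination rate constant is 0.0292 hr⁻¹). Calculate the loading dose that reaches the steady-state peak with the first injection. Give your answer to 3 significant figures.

1770 mg

Accumulation ratio R = 1 / (1 − e^(−kτ)) = 1 / (1 − e^(−0.02920×15.0)) = 1 / (1 − 0.6453) = 2.819
Loading dose = maintenance dose × R = 627 × 2.819 ≈ 1770 mg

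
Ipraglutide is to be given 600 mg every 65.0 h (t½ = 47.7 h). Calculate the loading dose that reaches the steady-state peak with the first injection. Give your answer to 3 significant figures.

982 mg

k = ln 2 / 47.7 = 0.01453 h⁻¹
Accumulation ratio R = 1 / (1 − e^(−kτ)) = 1 / (1 − e^(−0.01453×65.0)) = 1 / (1 − 0.3889) = 1.636
Loading dose = maintenance dose × R = 600 × 1.636 ≈ 982 mg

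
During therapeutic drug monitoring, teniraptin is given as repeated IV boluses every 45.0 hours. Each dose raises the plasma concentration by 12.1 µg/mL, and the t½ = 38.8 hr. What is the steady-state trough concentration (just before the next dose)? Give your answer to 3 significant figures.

k = ln 2 / 38.8 = 0.01786 hr⁻¹
Fraction remaining after one interval: e^(−kτ) = e^(−0.01786 × 45.0) = 0.4476
R = 1 / (1 − 0.4476) = 1.810
Css,max = 12.1 × 1.810 = 21.90 µg/mL
Css,min = Css,max × e^(−kτ) = 21.90 × 0.4476 ≈ 9.80 µg/mL

9.80 µg/mL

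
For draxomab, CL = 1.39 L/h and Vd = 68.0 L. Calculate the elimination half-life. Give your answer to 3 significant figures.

k = CL / V = 1.39 / 68.0 = 0.02044 h⁻¹
t½ = ln 2 / k = ln 2 / 0.02044 ≈ 33.9 hours

33.9 hours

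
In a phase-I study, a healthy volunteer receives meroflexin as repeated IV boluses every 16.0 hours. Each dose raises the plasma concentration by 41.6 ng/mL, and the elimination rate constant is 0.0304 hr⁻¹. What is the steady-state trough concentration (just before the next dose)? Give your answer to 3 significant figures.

66.4 ng/mL

Fraction remaining after one interval: e^(−kτ) = e^(−0.03040 × 16.0) = 0.6148
R = 1 / (1 − 0.6148) = 2.596
Css,max = 41.6 × 2.596 = 108.0 ng/mL
Css,min = Css,max × e^(−kτ) = 108.0 × 0.6148 ≈ 66.4 ng/mL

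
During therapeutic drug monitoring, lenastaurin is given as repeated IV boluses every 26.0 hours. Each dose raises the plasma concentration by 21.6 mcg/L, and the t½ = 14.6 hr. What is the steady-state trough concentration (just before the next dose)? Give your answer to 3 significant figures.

k = ln 2 / 14.6 = 0.04748 hr⁻¹
Fraction remaining after one interval: e^(−kτ) = e^(−0.04748 × 26.0) = 0.2910
R = 1 / (1 − 0.2910) = 1.410
Css,max = 21.6 × 1.410 = 30.47 mcg/L
Css,min = Css,max × e^(−kτ) = 30.47 × 0.2910 ≈ 8.87 mcg/L

8.87 mcg/L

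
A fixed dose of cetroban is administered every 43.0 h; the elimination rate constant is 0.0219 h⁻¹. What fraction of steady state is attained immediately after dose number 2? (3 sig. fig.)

0.848

f_n = 1 − e^(−nkτ) = 1 − e^(−2 × 0.02190 × 43.0) = 1 − e^(−1.883) = 1 − 0.1521 ≈ 0.848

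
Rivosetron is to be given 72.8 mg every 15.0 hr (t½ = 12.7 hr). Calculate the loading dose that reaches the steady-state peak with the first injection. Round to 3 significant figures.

130 mg

k = ln 2 / 12.7 = 0.05458 hr⁻¹
Accumulation ratio R = 1 / (1 − e^(−kτ)) = 1 / (1 − e^(−0.05458×15.0)) = 1 / (1 − 0.4410) = 1.789
Loading dose = maintenance dose × R = 72.8 × 1.789 ≈ 130 mg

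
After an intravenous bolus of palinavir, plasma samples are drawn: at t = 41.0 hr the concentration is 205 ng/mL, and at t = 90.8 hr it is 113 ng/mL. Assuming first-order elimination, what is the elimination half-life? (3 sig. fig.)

k = ln(C₁/C₂) / (t₂ − t₁) = ln(205/113) / (90.8 − 41.0)
  = 0.5956 / 49.80 = 0.01196 hr⁻¹
t½ = ln 2 / k = ln 2 / 0.01196 ≈ 58.0 hours

58.0 hours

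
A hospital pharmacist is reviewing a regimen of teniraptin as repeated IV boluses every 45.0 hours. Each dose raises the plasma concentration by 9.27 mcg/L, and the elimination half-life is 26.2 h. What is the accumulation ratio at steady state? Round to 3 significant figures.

1.44

k = ln 2 / 26.2 = 0.02646 h⁻¹
Fraction remaining after one interval: e^(−kτ) = e^(−0.02646 × 45.0) = 0.3041
R = 1 / (1 − 0.3041) = 1 / 0.6959 ≈ 1.44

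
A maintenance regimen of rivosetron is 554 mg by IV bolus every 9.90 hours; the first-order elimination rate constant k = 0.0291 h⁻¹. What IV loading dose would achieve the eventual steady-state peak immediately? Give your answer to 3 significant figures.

Accumulation ratio R = 1 / (1 − e^(−kτ)) = 1 / (1 − e^(−0.02910×9.90)) = 1 / (1 − 0.7497) = 3.995
Loading dose = maintenance dose × R = 554 × 3.995 ≈ 2210 mg

2210 mg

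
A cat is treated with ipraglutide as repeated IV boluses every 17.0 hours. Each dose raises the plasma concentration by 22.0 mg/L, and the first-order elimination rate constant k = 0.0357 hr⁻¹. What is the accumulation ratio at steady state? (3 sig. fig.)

2.20

Fraction remaining after one interval: e^(−kτ) = e^(−0.03570 × 17.0) = 0.5450
R = 1 / (1 − 0.5450) = 1 / 0.4550 ≈ 2.20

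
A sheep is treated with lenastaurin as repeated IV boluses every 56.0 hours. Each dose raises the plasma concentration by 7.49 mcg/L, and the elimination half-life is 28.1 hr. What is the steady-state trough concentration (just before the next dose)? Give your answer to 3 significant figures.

k = ln 2 / 28.1 = 0.02467 hr⁻¹
Fraction remaining after one interval: e^(−kτ) = e^(−0.02467 × 56.0) = 0.2512
R = 1 / (1 − 0.2512) = 1.336
Css,max = 7.49 × 1.336 = 10.00 mcg/L
Css,min = Css,max × e^(−kτ) = 10.00 × 0.2512 ≈ 2.51 mcg/L

2.51 mcg/L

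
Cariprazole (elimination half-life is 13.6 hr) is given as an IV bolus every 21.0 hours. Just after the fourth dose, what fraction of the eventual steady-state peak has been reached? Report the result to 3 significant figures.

0.986

k = ln 2 / 13.6 = 0.05097 hr⁻¹
f_n = 1 − e^(−nkτ) = 1 − e^(−4 × 0.05097 × 21.0) = 1 − e^(−4.281) = 1 − 0.01383 ≈ 0.986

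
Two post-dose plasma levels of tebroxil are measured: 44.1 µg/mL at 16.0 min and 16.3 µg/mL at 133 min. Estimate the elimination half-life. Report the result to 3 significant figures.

81.5 minutes

k = ln(C₁/C₂) / (t₂ − t₁) = ln(44.1/16.3) / (133 − 16.0)
  = 0.9953 / 117.0 = 0.008507 min⁻¹
t½ = ln 2 / k = ln 2 / 0.008507 ≈ 81.5 minutes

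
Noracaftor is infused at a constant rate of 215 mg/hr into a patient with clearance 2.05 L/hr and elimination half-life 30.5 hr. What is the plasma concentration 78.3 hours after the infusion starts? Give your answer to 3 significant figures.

87.2 µg/mL

Css = rate / CL = 215 / 2.05 = 104.9 µg/mL
k = ln 2 / 30.5 = 0.02273 hr⁻¹
C(t) = Css (1 − e^(−kt)) = 104.9 × (1 − e^(−1.779)) = 104.9 × 0.8313 ≈ 87.2 µg/mL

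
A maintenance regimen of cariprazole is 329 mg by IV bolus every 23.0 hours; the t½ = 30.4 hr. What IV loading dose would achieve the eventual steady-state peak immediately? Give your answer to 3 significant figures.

k = ln 2 / 30.4 = 0.02280 hr⁻¹
Accumulation ratio R = 1 / (1 − e^(−kτ)) = 1 / (1 − e^(−0.02280×23.0)) = 1 / (1 − 0.5919) = 2.450
Loading dose = maintenance dose × R = 329 × 2.450 ≈ 806 mg

806 mg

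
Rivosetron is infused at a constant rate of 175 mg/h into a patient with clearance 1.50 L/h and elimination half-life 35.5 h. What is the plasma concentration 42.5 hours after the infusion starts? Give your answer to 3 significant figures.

Css = rate / CL = 175 / 1.50 = 116.7 µg/mL
k = ln 2 / 35.5 = 0.01953 h⁻¹
C(t) = Css (1 − e^(−kt)) = 116.7 × (1 − e^(−0.8298)) = 116.7 × 0.5639 ≈ 65.8 µg/mL

65.8 µg/mL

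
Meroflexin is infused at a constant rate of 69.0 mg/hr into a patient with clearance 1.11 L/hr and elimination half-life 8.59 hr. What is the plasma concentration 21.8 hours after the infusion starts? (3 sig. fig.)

51.5 µg/mL

Css = rate / CL = 69.0 / 1.11 = 62.16 µg/mL
k = ln 2 / 8.59 = 0.08069 hr⁻¹
C(t) = Css (1 − e^(−kt)) = 62.16 × (1 − e^(−1.759)) = 62.16 × 0.8278 ≈ 51.5 µg/mL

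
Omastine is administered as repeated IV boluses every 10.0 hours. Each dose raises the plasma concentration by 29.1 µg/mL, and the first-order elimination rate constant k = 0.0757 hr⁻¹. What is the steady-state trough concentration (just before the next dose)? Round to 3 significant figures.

Fraction remaining after one interval: e^(−kτ) = e^(−0.07570 × 10.0) = 0.4691
R = 1 / (1 − 0.4691) = 1.883
Css,max = 29.1 × 1.883 = 54.81 µg/mL
Css,min = Css,max × e^(−kτ) = 54.81 × 0.4691 ≈ 25.7 µg/mL

25.7 µg/mL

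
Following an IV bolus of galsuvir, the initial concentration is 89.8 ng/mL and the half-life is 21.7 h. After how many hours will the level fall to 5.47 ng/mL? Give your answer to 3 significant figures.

87.6 hours

k = ln 2 / 21.7 = 0.03194 h⁻¹
C(t) = C₀ e^(−kt)  ⇒  t = ln(C₀/C) / k
t = ln(89.8/5.47) / 0.03194 = 2.798 / 0.03194 ≈ 87.6 hours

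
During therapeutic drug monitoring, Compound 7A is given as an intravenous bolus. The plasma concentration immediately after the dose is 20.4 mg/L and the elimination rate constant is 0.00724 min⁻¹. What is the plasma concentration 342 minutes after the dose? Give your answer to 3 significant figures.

1.72 mg/L

C(t) = C₀ e^(−kt) = 20.4 × e^(−0.007240 × 342) = 20.4 × e^(−2.476) = 20.4 × 0.08407 ≈ 1.72 mg/L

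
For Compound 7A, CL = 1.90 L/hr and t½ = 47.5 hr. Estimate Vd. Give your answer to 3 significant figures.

k = ln 2 / t½ = ln 2 / 47.5 = 0.01459 hr⁻¹
V = CL / k = 1.90 / 0.01459 ≈ 130 L

130 L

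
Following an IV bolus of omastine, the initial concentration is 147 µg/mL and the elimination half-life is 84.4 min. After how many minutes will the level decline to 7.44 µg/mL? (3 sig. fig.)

k = ln 2 / 84.4 = 0.008213 min⁻¹
C(t) = C₀ e^(−kt)  ⇒  t = ln(C₀/C) / k
t = ln(147/7.44) / 0.008213 = 2.984 / 0.008213 ≈ 363 minutes

363 minutes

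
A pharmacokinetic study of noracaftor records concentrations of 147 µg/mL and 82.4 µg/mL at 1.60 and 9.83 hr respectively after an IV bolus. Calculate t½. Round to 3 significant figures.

9.86 hours

k = ln(C₁/C₂) / (t₂ − t₁) = ln(147/82.4) / (9.83 − 1.60)
  = 0.5788 / 8.230 = 0.07033 hr⁻¹
t½ = ln 2 / k = ln 2 / 0.07033 ≈ 9.86 hours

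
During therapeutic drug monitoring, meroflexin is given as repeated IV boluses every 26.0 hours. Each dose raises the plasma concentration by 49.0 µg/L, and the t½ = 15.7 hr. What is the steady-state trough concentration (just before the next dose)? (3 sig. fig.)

k = ln 2 / 15.7 = 0.04415 hr⁻¹
Fraction remaining after one interval: e^(−kτ) = e^(−0.04415 × 26.0) = 0.3173
R = 1 / (1 − 0.3173) = 1.465
Css,max = 49.0 × 1.465 = 71.77 µg/L
Css,min = Css,max × e^(−kτ) = 71.77 × 0.3173 ≈ 22.8 µg/L

22.8 µg/L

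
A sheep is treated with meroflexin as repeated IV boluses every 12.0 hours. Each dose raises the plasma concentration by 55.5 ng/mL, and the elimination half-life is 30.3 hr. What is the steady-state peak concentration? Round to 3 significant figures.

231 ng/mL

k = ln 2 / 30.3 = 0.02288 hr⁻¹
Fraction remaining after one interval: e^(−kτ) = e^(−0.02288 × 12.0) = 0.7599
R = 1 / (1 − 0.7599) = 4.166
Css,max = 55.5 × 4.166 ≈ 231 ng/mL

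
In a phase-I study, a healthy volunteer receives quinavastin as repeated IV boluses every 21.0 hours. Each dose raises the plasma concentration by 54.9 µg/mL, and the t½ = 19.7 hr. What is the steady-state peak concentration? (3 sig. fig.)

105 µg/mL

k = ln 2 / 19.7 = 0.03519 hr⁻¹
Fraction remaining after one interval: e^(−kτ) = e^(−0.03519 × 21.0) = 0.4776
R = 1 / (1 − 0.4776) = 1.914
Css,max = 54.9 × 1.914 ≈ 105 µg/mL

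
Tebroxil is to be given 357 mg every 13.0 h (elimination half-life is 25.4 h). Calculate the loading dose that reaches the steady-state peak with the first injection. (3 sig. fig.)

1200 mg

k = ln 2 / 25.4 = 0.02729 h⁻¹
Accumulation ratio R = 1 / (1 − e^(−kτ)) = 1 / (1 − e^(−0.02729×13.0)) = 1 / (1 − 0.7013) = 3.348
Loading dose = maintenance dose × R = 357 × 3.348 ≈ 1200 mg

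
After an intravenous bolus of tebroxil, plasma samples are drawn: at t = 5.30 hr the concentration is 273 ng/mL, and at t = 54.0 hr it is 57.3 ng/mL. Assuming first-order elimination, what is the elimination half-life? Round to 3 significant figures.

k = ln(C₁/C₂) / (t₂ − t₁) = ln(273/57.3) / (54.0 − 5.30)
  = 1.561 / 48.70 = 0.03206 hr⁻¹
t½ = ln 2 / k = ln 2 / 0.03206 ≈ 21.6 hours

21.6 hours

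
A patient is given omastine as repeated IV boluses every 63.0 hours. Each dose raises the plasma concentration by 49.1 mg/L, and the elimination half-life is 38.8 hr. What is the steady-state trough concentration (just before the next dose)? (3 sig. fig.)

k = ln 2 / 38.8 = 0.01786 hr⁻¹
Fraction remaining after one interval: e^(−kτ) = e^(−0.01786 × 63.0) = 0.3245
R = 1 / (1 − 0.3245) = 1.480
Css,max = 49.1 × 1.480 = 72.69 mg/L
Css,min = Css,max × e^(−kτ) = 72.69 × 0.3245 ≈ 23.6 mg/L

23.6 mg/L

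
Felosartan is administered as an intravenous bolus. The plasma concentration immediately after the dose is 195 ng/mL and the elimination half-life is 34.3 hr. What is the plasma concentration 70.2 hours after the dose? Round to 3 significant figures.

47.2 ng/mL

k = ln 2 / 34.3 = 0.02021 hr⁻¹
70.2 hr is 2.047 half-lives, so C = 195 × (1/2)^2.047 = 195 × 0.2420 ≈ 47.2 ng/mL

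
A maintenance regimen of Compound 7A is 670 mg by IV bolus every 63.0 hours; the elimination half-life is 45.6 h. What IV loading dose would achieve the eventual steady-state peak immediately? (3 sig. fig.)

k = ln 2 / 45.6 = 0.01520 h⁻¹
Accumulation ratio R = 1 / (1 − e^(−kτ)) = 1 / (1 − e^(−0.01520×63.0)) = 1 / (1 − 0.3838) = 1.623
Loading dose = maintenance dose × R = 670 × 1.623 ≈ 1090 mg

1090 mg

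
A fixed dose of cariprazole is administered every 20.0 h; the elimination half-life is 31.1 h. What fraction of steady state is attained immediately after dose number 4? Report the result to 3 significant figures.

k = ln 2 / 31.1 = 0.02229 h⁻¹
f_n = 1 − e^(−nkτ) = 1 − e^(−4 × 0.02229 × 20.0) = 1 − e^(−1.783) = 1 − 0.1681 ≈ 0.832

0.832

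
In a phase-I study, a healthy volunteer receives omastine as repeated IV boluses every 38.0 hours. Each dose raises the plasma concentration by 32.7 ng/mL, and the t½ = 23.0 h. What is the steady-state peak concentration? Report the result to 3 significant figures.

k = ln 2 / 23.0 = 0.03014 h⁻¹
Fraction remaining after one interval: e^(−kτ) = e^(−0.03014 × 38.0) = 0.3182
R = 1 / (1 − 0.3182) = 1.467
Css,max = 32.7 × 1.467 ≈ 48.0 ng/mL

48.0 ng/mL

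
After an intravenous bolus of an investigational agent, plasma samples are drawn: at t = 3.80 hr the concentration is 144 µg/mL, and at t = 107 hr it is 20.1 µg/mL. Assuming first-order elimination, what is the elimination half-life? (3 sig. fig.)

36.3 hours

k = ln(C₁/C₂) / (t₂ − t₁) = ln(144/20.1) / (107 − 3.80)
  = 1.969 / 103.2 = 0.01908 hr⁻¹
t½ = ln 2 / k = ln 2 / 0.01908 ≈ 36.3 hours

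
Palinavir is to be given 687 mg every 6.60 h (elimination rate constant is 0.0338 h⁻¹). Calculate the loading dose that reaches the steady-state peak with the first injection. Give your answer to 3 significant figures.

3440 mg

Accumulation ratio R = 1 / (1 − e^(−kτ)) = 1 / (1 − e^(−0.03380×6.60)) = 1 / (1 − 0.8001) = 5.001
Loading dose = maintenance dose × R = 687 × 5.001 ≈ 3440 mg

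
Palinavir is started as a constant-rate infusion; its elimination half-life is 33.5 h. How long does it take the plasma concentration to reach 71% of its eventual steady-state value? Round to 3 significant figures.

k = ln 2 / 33.5 = 0.02069 h⁻¹
f = 1 − e^(−kt)  ⇒  t = −ln(1 − f) / k
t = −ln(1 − 0.71) / 0.02069 = 1.238 / 0.02069 ≈ 59.8 hours

59.8 hours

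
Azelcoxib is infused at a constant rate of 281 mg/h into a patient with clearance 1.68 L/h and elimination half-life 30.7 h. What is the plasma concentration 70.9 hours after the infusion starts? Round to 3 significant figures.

134 mg/L

Css = rate / CL = 281 / 1.68 = 167.3 mg/L
k = ln 2 / 30.7 = 0.02258 h⁻¹
C(t) = Css (1 − e^(−kt)) = 167.3 × (1 − e^(−1.601)) = 167.3 × 0.7983 ≈ 134 mg/L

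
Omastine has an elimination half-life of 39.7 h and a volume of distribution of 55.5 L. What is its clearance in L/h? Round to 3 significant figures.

0.969 L/h

k = ln 2 / t½ = ln 2 / 39.7 = 0.01746 h⁻¹
CL = k · V = 0.01746 × 55.5 ≈ 0.969 L/h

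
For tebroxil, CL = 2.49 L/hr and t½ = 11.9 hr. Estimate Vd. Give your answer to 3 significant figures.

42.7 L

k = ln 2 / t½ = ln 2 / 11.9 = 0.05825 hr⁻¹
V = CL / k = 2.49 / 0.05825 ≈ 42.7 L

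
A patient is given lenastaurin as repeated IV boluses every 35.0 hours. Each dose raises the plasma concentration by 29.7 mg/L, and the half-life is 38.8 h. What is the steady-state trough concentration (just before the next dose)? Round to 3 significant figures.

k = ln 2 / 38.8 = 0.01786 h⁻¹
Fraction remaining after one interval: e^(−kτ) = e^(−0.01786 × 35.0) = 0.5351
R = 1 / (1 − 0.5351) = 2.151
Css,max = 29.7 × 2.151 = 63.89 mg/L
Css,min = Css,max × e^(−kτ) = 63.89 × 0.5351 ≈ 34.2 mg/L

34.2 mg/L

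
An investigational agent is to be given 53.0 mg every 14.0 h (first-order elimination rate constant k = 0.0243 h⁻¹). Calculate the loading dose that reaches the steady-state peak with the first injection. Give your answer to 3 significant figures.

184 mg

Accumulation ratio R = 1 / (1 − e^(−kτ)) = 1 / (1 − e^(−0.02430×14.0)) = 1 / (1 − 0.7116) = 3.468
Loading dose = maintenance dose × R = 53.0 × 3.468 ≈ 184 mg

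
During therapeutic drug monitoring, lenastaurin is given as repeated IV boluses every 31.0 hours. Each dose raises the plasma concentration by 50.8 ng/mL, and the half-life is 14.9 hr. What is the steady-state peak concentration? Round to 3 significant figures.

k = ln 2 / 14.9 = 0.04652 hr⁻¹
Fraction remaining after one interval: e^(−kτ) = e^(−0.04652 × 31.0) = 0.2364
R = 1 / (1 − 0.2364) = 1.310
Css,max = 50.8 × 1.310 ≈ 66.5 ng/mL

66.5 ng/mL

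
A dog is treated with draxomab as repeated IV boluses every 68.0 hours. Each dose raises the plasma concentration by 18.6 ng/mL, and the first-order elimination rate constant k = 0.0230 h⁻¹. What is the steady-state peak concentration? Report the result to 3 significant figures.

Fraction remaining after one interval: e^(−kτ) = e^(−0.02300 × 68.0) = 0.2093
R = 1 / (1 − 0.2093) = 1.265
Css,max = 18.6 × 1.265 ≈ 23.5 ng/mL

23.5 ng/mL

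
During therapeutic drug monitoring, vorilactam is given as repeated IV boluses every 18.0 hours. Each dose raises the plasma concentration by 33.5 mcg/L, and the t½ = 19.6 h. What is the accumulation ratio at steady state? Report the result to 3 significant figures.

2.12

k = ln 2 / 19.6 = 0.03536 h⁻¹
Fraction remaining after one interval: e^(−kτ) = e^(−0.03536 × 18.0) = 0.5291
R = 1 / (1 − 0.5291) = 1 / 0.4709 ≈ 2.12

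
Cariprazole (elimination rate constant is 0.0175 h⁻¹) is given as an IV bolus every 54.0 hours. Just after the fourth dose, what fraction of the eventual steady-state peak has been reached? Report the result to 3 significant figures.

f_n = 1 − e^(−nkτ) = 1 − e^(−4 × 0.01750 × 54.0) = 1 − e^(−3.780) = 1 − 0.02282 ≈ 0.977

0.977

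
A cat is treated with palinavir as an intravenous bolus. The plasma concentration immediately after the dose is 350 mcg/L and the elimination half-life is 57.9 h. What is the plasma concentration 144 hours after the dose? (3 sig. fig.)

62.4 mcg/L

k = ln 2 / 57.9 = 0.01197 h⁻¹
144 h is 2.487 half-lives, so C = 350 × (1/2)^2.487 = 350 × 0.1784 ≈ 62.4 mcg/L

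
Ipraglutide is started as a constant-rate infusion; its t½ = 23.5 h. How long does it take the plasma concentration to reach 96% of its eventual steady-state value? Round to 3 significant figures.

109 hours

k = ln 2 / 23.5 = 0.02950 h⁻¹
f = 1 − e^(−kt)  ⇒  t = −ln(1 − f) / k
t = −ln(1 − 0.96) / 0.02950 = 3.219 / 0.02950 ≈ 109 hours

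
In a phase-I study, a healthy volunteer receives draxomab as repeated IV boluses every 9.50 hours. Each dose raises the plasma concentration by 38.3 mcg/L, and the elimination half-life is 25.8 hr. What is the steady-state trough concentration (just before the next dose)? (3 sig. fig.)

132 mcg/L

k = ln 2 / 25.8 = 0.02687 hr⁻¹
Fraction remaining after one interval: e^(−kτ) = e^(−0.02687 × 9.50) = 0.7747
R = 1 / (1 − 0.7747) = 4.439
Css,max = 38.3 × 4.439 = 170.0 mcg/L
Css,min = Css,max × e^(−kτ) = 170.0 × 0.7747 ≈ 132 mcg/L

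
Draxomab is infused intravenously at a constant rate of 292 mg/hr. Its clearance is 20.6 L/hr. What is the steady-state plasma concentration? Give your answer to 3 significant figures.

Css = infusion rate / CL = 292 / 20.6 ≈ 14.2 µg/mL

14.2 µg/mL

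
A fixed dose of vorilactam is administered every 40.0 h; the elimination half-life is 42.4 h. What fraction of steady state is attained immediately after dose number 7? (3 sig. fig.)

0.990

k = ln 2 / 42.4 = 0.01635 h⁻¹
f_n = 1 − e^(−nkτ) = 1 − e^(−7 × 0.01635 × 40.0) = 1 − e^(−4.577) = 1 − 0.01028 ≈ 0.990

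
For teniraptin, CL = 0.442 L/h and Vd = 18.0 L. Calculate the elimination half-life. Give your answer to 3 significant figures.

28.2 hours

k = CL / V = 0.442 / 18.0 = 0.02456 h⁻¹
t½ = ln 2 / k = ln 2 / 0.02456 ≈ 28.2 hours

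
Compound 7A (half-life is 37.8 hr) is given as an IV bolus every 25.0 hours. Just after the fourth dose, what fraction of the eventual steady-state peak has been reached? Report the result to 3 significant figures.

0.840

k = ln 2 / 37.8 = 0.01834 hr⁻¹
f_n = 1 − e^(−nkτ) = 1 − e^(−4 × 0.01834 × 25.0) = 1 − e^(−1.834) = 1 − 0.1598 ≈ 0.840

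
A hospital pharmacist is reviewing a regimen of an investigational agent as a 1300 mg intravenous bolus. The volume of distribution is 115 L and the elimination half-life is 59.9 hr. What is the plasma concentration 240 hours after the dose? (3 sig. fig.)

C₀ = dose / V = 1300 / 115 = 11.30 mg/L
k = ln 2 / 59.9 = 0.01157 hr⁻¹
C(t) = C₀ e^(−kt) = 11.30 × e^(−0.01157 × 240) = 11.30 × e^(−2.777) = 11.30 × 0.06221 ≈ 0.703 mg/L

0.703 mg/L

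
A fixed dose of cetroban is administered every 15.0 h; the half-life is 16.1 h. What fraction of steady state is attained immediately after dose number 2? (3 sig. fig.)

k = ln 2 / 16.1 = 0.04305 h⁻¹
f_n = 1 − e^(−nkτ) = 1 − e^(−2 × 0.04305 × 15.0) = 1 − e^(−1.292) = 1 − 0.2748 ≈ 0.725

0.725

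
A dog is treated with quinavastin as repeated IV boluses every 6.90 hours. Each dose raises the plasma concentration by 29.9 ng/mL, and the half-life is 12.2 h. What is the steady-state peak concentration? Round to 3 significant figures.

92.2 ng/mL

k = ln 2 / 12.2 = 0.05682 h⁻¹
Fraction remaining after one interval: e^(−kτ) = e^(−0.05682 × 6.90) = 0.6757
R = 1 / (1 − 0.6757) = 3.083
Css,max = 29.9 × 3.083 ≈ 92.2 ng/mL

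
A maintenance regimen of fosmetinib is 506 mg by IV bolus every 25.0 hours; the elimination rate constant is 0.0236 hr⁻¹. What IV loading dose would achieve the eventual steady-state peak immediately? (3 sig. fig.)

1140 mg

Accumulation ratio R = 1 / (1 − e^(−kτ)) = 1 / (1 − e^(−0.02360×25.0)) = 1 / (1 − 0.5543) = 2.244
Loading dose = maintenance dose × R = 506 × 2.244 ≈ 1140 mg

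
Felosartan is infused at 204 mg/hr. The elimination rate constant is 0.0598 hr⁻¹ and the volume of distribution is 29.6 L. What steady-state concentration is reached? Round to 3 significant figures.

115 mg/L

CL = k · V = 0.0598 × 29.6 = 1.770 L/hr
Css = rate / CL = 204 / 1.770 ≈ 115 mg/L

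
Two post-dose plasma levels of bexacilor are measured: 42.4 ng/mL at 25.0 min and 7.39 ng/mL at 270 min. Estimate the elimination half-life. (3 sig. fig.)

k = ln(C₁/C₂) / (t₂ − t₁) = ln(42.4/7.39) / (270 − 25.0)
  = 1.747 / 245.0 = 0.007131 min⁻¹
t½ = ln 2 / k = ln 2 / 0.007131 ≈ 97.2 minutes

97.2 minutes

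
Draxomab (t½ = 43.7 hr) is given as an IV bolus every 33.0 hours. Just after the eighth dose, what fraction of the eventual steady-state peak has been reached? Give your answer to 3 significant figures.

k = ln 2 / 43.7 = 0.01586 hr⁻¹
f_n = 1 − e^(−nkτ) = 1 − e^(−8 × 0.01586 × 33.0) = 1 − e^(−4.187) = 1 − 0.01519 ≈ 0.985

0.985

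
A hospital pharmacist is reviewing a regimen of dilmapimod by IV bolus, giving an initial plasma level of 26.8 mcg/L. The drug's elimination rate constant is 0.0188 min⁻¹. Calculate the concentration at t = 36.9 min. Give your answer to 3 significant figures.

13.4 mcg/L

C(t) = C₀ e^(−kt) = 26.8 × e^(−0.01880 × 36.9) = 26.8 × e^(−0.6937) = 26.8 × 0.4997 ≈ 13.4 mcg/L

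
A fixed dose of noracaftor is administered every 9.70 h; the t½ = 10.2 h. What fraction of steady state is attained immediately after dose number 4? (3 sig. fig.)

0.928

k = ln 2 / 10.2 = 0.06796 h⁻¹
f_n = 1 − e^(−nkτ) = 1 − e^(−4 × 0.06796 × 9.70) = 1 − e^(−2.637) = 1 − 0.07160 ≈ 0.928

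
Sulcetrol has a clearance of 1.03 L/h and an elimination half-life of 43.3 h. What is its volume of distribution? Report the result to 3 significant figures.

k = ln 2 / t½ = ln 2 / 43.3 = 0.01601 h⁻¹
V = CL / k = 1.03 / 0.01601 ≈ 64.3 L

64.3 L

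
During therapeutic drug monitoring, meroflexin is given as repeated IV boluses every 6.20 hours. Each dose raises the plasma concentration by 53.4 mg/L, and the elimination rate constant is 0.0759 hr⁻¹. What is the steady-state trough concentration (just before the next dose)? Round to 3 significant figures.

88.9 mg/L

Fraction remaining after one interval: e^(−kτ) = e^(−0.07590 × 6.20) = 0.6246
R = 1 / (1 − 0.6246) = 2.664
Css,max = 53.4 × 2.664 = 142.3 mg/L
Css,min = Css,max × e^(−kτ) = 142.3 × 0.6246 ≈ 88.9 mg/L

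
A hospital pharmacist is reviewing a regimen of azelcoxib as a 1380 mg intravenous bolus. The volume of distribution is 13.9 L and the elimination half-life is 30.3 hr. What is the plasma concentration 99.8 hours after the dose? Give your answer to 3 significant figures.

C₀ = dose / V = 1380 / 13.9 = 99.28 µg/mL
k = ln 2 / 30.3 = 0.02288 hr⁻¹
C(t) = C₀ e^(−kt) = 99.28 × e^(−0.02288 × 99.8) = 99.28 × e^(−2.283) = 99.28 × 0.1020 ≈ 10.1 µg/mL

10.1 µg/mL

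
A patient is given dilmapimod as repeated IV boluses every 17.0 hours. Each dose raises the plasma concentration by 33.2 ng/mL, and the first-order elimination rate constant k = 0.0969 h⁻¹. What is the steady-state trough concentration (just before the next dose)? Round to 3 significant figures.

7.92 ng/mL

Fraction remaining after one interval: e^(−kτ) = e^(−0.09690 × 17.0) = 0.1926
R = 1 / (1 − 0.1926) = 1.238
Css,max = 33.2 × 1.238 = 41.12 ng/mL
Css,min = Css,max × e^(−kτ) = 41.12 × 0.1926 ≈ 7.92 ng/mL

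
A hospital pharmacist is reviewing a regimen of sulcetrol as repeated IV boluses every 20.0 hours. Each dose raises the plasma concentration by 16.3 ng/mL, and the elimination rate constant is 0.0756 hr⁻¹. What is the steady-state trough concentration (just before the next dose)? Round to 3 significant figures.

Fraction remaining after one interval: e^(−kτ) = e^(−0.07560 × 20.0) = 0.2205
R = 1 / (1 − 0.2205) = 1.283
Css,max = 16.3 × 1.283 = 20.91 ng/mL
Css,min = Css,max × e^(−kτ) = 20.91 × 0.2205 ≈ 4.61 ng/mL

4.61 ng/mL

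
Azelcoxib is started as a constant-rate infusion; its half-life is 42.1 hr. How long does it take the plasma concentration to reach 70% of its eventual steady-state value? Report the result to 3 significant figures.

k = ln 2 / 42.1 = 0.01646 hr⁻¹
f = 1 − e^(−kt)  ⇒  t = −ln(1 − f) / k
t = −ln(1 − 0.7) / 0.01646 = 1.204 / 0.01646 ≈ 73.1 hours

73.1 hours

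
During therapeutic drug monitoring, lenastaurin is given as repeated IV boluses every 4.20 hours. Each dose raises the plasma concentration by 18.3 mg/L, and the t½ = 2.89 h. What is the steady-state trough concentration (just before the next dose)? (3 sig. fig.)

10.5 mg/L

k = ln 2 / 2.89 = 0.2398 h⁻¹
Fraction remaining after one interval: e^(−kτ) = e^(−0.2398 × 4.20) = 0.3652
R = 1 / (1 − 0.3652) = 1.575
Css,max = 18.3 × 1.575 = 28.83 mg/L
Css,min = Css,max × e^(−kτ) = 28.83 × 0.3652 ≈ 10.5 mg/L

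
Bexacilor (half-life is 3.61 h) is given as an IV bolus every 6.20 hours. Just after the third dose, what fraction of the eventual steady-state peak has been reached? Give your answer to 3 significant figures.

0.972

k = ln 2 / 3.61 = 0.1920 h⁻¹
f_n = 1 − e^(−nkτ) = 1 − e^(−3 × 0.1920 × 6.20) = 1 − e^(−3.571) = 1 − 0.02812 ≈ 0.972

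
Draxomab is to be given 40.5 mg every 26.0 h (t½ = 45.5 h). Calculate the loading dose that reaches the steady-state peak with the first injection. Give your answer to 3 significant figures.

k = ln 2 / 45.5 = 0.01523 h⁻¹
Accumulation ratio R = 1 / (1 − e^(−kτ)) = 1 / (1 − e^(−0.01523×26.0)) = 1 / (1 − 0.6730) = 3.058
Loading dose = maintenance dose × R = 40.5 × 3.058 ≈ 124 mg

124 mg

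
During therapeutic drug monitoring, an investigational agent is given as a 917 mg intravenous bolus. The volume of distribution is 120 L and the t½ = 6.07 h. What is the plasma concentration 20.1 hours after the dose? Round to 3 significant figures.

C₀ = dose / V = 917 / 120 = 7.642 µg/mL
k = ln 2 / 6.07 = 0.1142 h⁻¹
C(t) = C₀ e^(−kt) = 7.642 × e^(−0.1142 × 20.1) = 7.642 × e^(−2.295) = 7.642 × 0.1007 ≈ 0.770 µg/mL

0.770 µg/mL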